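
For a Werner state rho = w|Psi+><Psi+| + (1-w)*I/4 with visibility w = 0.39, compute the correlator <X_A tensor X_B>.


|Psi+> = (|01> + |10>)/sqrt(2)
For the pure Bell state, <X_A X_B> = +1 (Bell-state Pauli correlator).
The maximally-mixed part I/4 has tr(I/4 * P tensor P) = 0 for any traceless Pauli P.
So <X_A X_B>_rho = w * (+1) + (1 - w) * 0
= 0.39 * (+1)
= 0.3900

0.3900


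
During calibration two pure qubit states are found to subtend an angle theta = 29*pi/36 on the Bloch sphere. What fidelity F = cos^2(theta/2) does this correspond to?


For states separated by angle theta on Bloch sphere:
F = cos^2(theta/2)
theta = 29*pi/36 = 2.5307
theta/2 = 1.2654
cos(theta/2) = 0.3007
F = 0.0904

0.0904


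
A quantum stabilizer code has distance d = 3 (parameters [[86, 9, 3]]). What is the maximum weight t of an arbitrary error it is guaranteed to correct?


Code parameters: [[86, 9, 3]], distance d = 3.
Number of correctable errors = floor((d-1)/2)
= floor((3 - 1)/2)
= floor(2/2)
= 1

1


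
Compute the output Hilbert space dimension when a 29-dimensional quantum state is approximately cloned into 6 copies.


Output space = H^(tensor 6) where dim(H) = 29
dim = 29^6
= 841 (after 2 factors)
= 24389 (after 3 factors)
= 707281 (after 4 factors)
= 20511149 (after 5 factors)
= 594823321 (after 6 factors)
= 594823321

594823321


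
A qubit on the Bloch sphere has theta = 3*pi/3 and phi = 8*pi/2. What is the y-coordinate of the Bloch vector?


theta = 3.1416, phi = 12.5664
r_y = sin(theta)*sin(phi) = 0.0000 * 0.0000
r_y = 0.0000

0.0000


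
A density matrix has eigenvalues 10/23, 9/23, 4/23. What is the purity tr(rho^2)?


tr(rho^2) = sum of eigenvalues squared
= (10/23)^2 + (9/23)^2 + (4/23)^2
= (100 + 81 + 16) / 529
= 197/529
= 0.3724

0.3724


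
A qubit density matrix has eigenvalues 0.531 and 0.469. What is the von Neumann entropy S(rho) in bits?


S = -p*log2(p) - (1-p)*log2(1-p)
p = 0.5310, 1-p = 0.4690
= -0.5310 * log2(0.5310) - 0.4690 * log2(0.4690)
= -(-0.4849) - (-0.5123)
= 0.9972

0.9972


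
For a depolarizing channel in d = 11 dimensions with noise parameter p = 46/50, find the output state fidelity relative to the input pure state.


F = (1-p) + p/d
= (1 - 0.9200) + 0.9200/11
= 0.0800 + 0.0836
= 0.1636

0.1636


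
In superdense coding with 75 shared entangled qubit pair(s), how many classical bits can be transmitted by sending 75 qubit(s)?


Superdense coding allows 2 classical bits per shared entangled pair.
75 pair(s) -> 2 * 75 = 150 classical bits

150


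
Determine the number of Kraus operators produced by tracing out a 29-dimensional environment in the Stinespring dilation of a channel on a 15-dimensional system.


Tracing out the environment in an orthonormal basis {|i>_E} gives Kraus operators K_i = <i|_E U |0>_E.
Number of Kraus operators = dim(H_env) = d_env
= 29

29


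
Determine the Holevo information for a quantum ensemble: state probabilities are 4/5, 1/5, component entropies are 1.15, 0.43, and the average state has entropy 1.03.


chi = S(rho) - sum_i p_i * S(rho_i)
Weighted entropy = 4/5 * 1.15 + 1/5 * 0.43
= 1.0060
chi = 1.03 - 1.0060
= 0.0240

0.0240


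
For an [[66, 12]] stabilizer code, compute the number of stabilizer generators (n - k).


For an [[n,k]] stabilizer code:
Number of stabilizer generators = n - k
= 66 - 12
= 54

54


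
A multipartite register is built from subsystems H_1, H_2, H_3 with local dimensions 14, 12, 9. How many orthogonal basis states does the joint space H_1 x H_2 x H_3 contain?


dim(H_1 x H_2 x H_3) = 14 * 12 * 9
= 168 * 9
= 1512

1512


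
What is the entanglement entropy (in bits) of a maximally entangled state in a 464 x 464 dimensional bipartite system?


For a maximally entangled state in d x d:
S = log2(d) = log2(464)
= 8.8580

8.8580


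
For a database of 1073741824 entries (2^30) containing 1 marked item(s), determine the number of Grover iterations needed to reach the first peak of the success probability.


After j Grover iterations the success probability is P(j) = sin^2((2j+1)*theta), where sin(theta) = sqrt(k/N).
N = 2^30 = 1073741824, k = 1
sin(theta) = sqrt(k/N) = 3.051757812e-05
theta = arcsin(sqrt(k/N)) = 3.051757813e-05 rad
P(j) reaches its first maximum when (2j+1)*theta is as close as possible to pi/2, i.e. j = round(pi/(4*theta) - 1/2).
pi/(4*theta) - 1/2 = 25735.4270
(For comparison, the common estimate pi/4 * sqrt(N/k) = 25735.9270; the exact maximiser is used here.)
Optimal iterations = 25735

25735


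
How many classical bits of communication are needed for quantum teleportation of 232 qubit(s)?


Quantum teleportation requires 2 classical bits per qubit teleported.
232 qubit(s) -> 2 * 232 = 464 classical bits

464


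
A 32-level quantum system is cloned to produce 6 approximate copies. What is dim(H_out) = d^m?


Output space = H^(tensor 6) where dim(H) = 32
dim = 32^6
= 1024 (after 2 factors)
= 32768 (after 3 factors)
= 1048576 (after 4 factors)
= 33554432 (after 5 factors)
= 1073741824 (after 6 factors)
= 1073741824

1073741824


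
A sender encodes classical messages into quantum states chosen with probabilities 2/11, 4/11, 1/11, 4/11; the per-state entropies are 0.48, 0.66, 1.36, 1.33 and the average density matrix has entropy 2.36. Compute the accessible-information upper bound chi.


chi = S(rho) - sum_i p_i * S(rho_i)
Weighted entropy = 2/11 * 0.48 + 4/11 * 0.66 + 1/11 * 1.36 + 4/11 * 1.33
= 0.9345
chi = 2.36 - 0.9345
= 1.4255

1.4255


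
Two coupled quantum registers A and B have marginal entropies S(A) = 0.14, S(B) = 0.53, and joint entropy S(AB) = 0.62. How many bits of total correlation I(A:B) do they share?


I(A:B) = S(A) + S(B) - S(AB)
= 0.14 + 0.53 - 0.62
= 0.0500

0.0500


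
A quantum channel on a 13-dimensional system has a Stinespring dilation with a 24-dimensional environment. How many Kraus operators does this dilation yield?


Tracing out the environment in an orthonormal basis {|i>_E} gives Kraus operators K_i = <i|_E U |0>_E.
Number of Kraus operators = dim(H_env) = d_env
= 24

24


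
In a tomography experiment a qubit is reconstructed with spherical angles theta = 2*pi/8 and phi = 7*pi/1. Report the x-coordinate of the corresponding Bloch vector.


theta = 0.7854, phi = 21.9911
r_x = sin(theta)*cos(phi) = 0.7071 * -1.0000
r_x = -0.7071

-0.7071


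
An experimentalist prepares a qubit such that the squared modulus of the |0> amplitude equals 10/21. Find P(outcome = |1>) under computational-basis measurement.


|alpha|^2 = 10/21 = 0.4762
|beta|^2 = 1 - 10/21 = 11/21 = 0.5238
P(|1>) = |beta|^2 = 0.5238

0.5238


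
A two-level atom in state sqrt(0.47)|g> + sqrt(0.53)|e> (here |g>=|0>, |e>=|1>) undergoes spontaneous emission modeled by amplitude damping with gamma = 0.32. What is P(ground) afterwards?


For amplitude damping with parameter gamma on state sqrt(a)|0> + sqrt(b)|1>:
alpha^2 = 0.47, beta^2 = 0.53
P(|0>) = alpha^2 + gamma * beta^2
= 0.47 + 0.32 * 0.53
= 0.47 + 0.1696
= 0.6396

0.6396


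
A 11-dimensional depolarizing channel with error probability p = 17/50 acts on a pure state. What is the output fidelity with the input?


F = (1-p) + p/d
= (1 - 0.3400) + 0.3400/11
= 0.6600 + 0.0309
= 0.6909

0.6909


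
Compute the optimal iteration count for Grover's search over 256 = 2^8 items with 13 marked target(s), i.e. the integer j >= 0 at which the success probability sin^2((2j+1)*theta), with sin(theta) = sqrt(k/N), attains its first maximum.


After j Grover iterations the success probability is P(j) = sin^2((2j+1)*theta), where sin(theta) = sqrt(k/N).
N = 2^8 = 256, k = 13
sin(theta) = sqrt(k/N) = 0.2253469547
theta = arcsin(sqrt(k/N)) = 0.227299136 rad
P(j) reaches its first maximum when (2j+1)*theta is as close as possible to pi/2, i.e. j = round(pi/(4*theta) - 1/2).
pi/(4*theta) - 1/2 = 2.9554
(For comparison, the common estimate pi/4 * sqrt(N/k) = 3.4853; the exact maximiser is used here.)
Optimal iterations = 3

3


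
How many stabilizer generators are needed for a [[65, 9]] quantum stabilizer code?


For an [[n,k]] stabilizer code:
Number of stabilizer generators = n - k
= 65 - 9
= 56

56


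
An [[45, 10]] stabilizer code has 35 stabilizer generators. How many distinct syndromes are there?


Each stabilizer generator gives a binary (+1 or -1) measurement outcome.
With 35 independent generators:
Total syndromes = 2^35
= 34359738368

34359738368


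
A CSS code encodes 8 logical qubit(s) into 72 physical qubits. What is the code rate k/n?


Code rate R = k/n
= 8/72
= 0.1111

0.1111


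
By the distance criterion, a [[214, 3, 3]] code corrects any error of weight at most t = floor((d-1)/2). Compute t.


Code parameters: [[214, 3, 3]], distance d = 3.
Number of correctable errors = floor((d-1)/2)
= floor((3 - 1)/2)
= floor(2/2)
= 1

1


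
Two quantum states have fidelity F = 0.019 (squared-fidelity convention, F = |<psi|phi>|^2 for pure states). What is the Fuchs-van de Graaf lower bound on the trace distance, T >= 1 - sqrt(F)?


Fuchs-van de Graaf (squared-fidelity convention): 1 - sqrt(F) <= T <= sqrt(1 - F).
Lower bound: T >= 1 - sqrt(F)
sqrt(F) = sqrt(0.019) = 0.1378
T >= 1 - 0.1378
T >= 0.8622

0.8622


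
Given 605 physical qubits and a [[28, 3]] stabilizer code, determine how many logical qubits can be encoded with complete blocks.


Each code block uses 28 physical qubits for 3 logical qubit(s).
Number of complete blocks = floor(605 / 28) = 21
Logical qubits = 21 * 3
= 63

63


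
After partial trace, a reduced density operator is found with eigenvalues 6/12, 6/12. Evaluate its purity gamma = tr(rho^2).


tr(rho^2) = sum of eigenvalues squared
= (6/12)^2 + (6/12)^2
= (36 + 36) / 144
= 72/144
= 0.5000

0.5000


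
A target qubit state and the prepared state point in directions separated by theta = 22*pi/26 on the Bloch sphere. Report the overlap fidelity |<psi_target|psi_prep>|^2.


For states separated by angle theta on Bloch sphere:
F = cos^2(theta/2)
theta = 22*pi/26 = 2.6583
theta/2 = 1.3291
cos(theta/2) = 0.2393
F = 0.0573

0.0573


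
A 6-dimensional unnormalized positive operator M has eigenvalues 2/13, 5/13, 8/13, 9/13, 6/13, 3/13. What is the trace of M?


tr(M) = sum of eigenvalues
= 2/13 + 5/13 + 8/13 + 9/13 + 6/13 + 3/13
= 33/13
= 2.5385

2.5385


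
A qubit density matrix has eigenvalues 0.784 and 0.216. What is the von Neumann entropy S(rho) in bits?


S = -p*log2(p) - (1-p)*log2(1-p)
p = 0.7840, 1-p = 0.2160
= -0.7840 * log2(0.7840) - 0.2160 * log2(0.2160)
= -(-0.2752) - (-0.4776)
= 0.7528

0.7528


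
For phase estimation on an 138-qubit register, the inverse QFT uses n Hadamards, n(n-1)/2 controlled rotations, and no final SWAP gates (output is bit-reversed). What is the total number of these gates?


Hadamard gates: 138
Controlled rotations: n*(n-1)/2 = 138*137/2 = 9453
SWAP gates: 0 (omitted)
Total = 138 + 9453
= 9591

9591


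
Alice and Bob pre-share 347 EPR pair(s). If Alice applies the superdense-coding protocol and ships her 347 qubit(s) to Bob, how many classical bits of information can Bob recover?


Superdense coding allows 2 classical bits per shared entangled pair.
347 pair(s) -> 2 * 347 = 694 classical bits

694


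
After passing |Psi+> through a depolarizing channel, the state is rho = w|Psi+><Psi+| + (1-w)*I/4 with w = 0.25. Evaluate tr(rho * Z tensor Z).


|Psi+> = (|01> + |10>)/sqrt(2)
For the pure Bell state, <Z_A Z_B> = -1 (Bell-state Pauli correlator).
The maximally-mixed part I/4 has tr(I/4 * P tensor P) = 0 for any traceless Pauli P.
So <Z_A Z_B>_rho = w * (-1) + (1 - w) * 0
= 0.25 * (-1)
= -0.2500

-0.2500


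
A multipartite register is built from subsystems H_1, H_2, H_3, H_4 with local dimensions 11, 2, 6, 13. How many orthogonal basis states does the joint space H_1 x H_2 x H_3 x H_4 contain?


dim(H_1 x H_2 x H_3 x H_4) = 11 * 2 * 6 * 13
= 22 * 6 * 13
= 132 * 13
= 1716

1716


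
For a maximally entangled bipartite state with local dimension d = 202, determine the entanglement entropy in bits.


For a maximally entangled state in d x d:
S = log2(d) = log2(202)
= 7.6582

7.6582


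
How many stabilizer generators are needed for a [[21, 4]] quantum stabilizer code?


For an [[n,k]] stabilizer code:
Number of stabilizer generators = n - k
= 21 - 4
= 17

17


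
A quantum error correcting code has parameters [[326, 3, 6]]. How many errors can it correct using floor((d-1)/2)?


Code parameters: [[326, 3, 6]], distance d = 6.
Number of correctable errors = floor((d-1)/2)
= floor((6 - 1)/2)
= floor(5/2)
= 2

2


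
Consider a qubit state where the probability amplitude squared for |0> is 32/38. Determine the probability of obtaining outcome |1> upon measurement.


|alpha|^2 = 32/38 = 0.8421
|beta|^2 = 1 - 32/38 = 6/38 = 0.1579
P(|1>) = |beta|^2 = 0.1579

0.1579


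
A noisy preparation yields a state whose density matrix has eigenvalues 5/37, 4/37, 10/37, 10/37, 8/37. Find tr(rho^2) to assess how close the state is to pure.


tr(rho^2) = sum of eigenvalues squared
= (5/37)^2 + (4/37)^2 + (10/37)^2 + (10/37)^2 + (8/37)^2
= (25 + 16 + 100 + 100 + 64) / 1369
= 305/1369
= 0.2228

0.2228


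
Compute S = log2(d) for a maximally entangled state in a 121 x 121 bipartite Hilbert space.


For a maximally entangled state in d x d:
S = log2(d) = log2(121)
= 6.9189

6.9189


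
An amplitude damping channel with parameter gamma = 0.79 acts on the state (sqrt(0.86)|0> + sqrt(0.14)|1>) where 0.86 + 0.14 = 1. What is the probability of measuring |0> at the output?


For amplitude damping with parameter gamma on state sqrt(a)|0> + sqrt(b)|1>:
alpha^2 = 0.86, beta^2 = 0.14
P(|0>) = alpha^2 + gamma * beta^2
= 0.86 + 0.79 * 0.14
= 0.86 + 0.1106
= 0.9706

0.9706


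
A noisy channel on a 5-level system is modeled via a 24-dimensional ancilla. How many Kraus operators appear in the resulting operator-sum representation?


Tracing out the environment in an orthonormal basis {|i>_E} gives Kraus operators K_i = <i|_E U |0>_E.
Number of Kraus operators = dim(H_env) = d_env
= 24

24


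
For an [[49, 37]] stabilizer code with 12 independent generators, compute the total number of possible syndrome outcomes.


Each stabilizer generator gives a binary (+1 or -1) measurement outcome.
With 12 independent generators:
Total syndromes = 2^12
= 4096

4096


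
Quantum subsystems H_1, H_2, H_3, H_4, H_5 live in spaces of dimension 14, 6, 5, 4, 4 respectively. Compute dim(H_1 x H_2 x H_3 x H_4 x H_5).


dim(H_1 x H_2 x H_3 x H_4 x H_5) = 14 * 6 * 5 * 4 * 4
= 84 * 5 * 4 * 4
= 420 * 4 * 4
= 1680 * 4
= 6720

6720


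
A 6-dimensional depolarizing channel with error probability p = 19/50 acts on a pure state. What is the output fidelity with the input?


F = (1-p) + p/d
= (1 - 0.3800) + 0.3800/6
= 0.6200 + 0.0633
= 0.6833

0.6833


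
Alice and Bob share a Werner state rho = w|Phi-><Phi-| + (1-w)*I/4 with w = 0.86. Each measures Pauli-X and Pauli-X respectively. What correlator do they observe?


|Phi-> = (|00> - |11>)/sqrt(2)
For the pure Bell state, <X_A X_B> = -1 (Bell-state Pauli correlator).
The maximally-mixed part I/4 has tr(I/4 * P tensor P) = 0 for any traceless Pauli P.
So <X_A X_B>_rho = w * (-1) + (1 - w) * 0
= 0.86 * (-1)
= -0.8600

-0.8600


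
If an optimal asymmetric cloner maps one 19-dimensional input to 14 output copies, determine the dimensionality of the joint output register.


Output space = H^(tensor 14) where dim(H) = 19
dim = 19^14
= 361 (after 2 factors)
= 6859 (after 3 factors)
= 130321 (after 4 factors)
= 2476099 (after 5 factors)
= 47045881 (after 6 factors)
= 893871739 (after 7 factors)
= 16983563041 (after 8 factors)
= 322687697779 (after 9 factors)
= 6131066257801 (after 10 factors)
= 116490258898219 (after 11 factors)
= 2213314919066161 (after 12 factors)
= 42052983462257059 (after 13 factors)
= 799006685782884121 (after 14 factors)
= 799006685782884121

799006685782884121


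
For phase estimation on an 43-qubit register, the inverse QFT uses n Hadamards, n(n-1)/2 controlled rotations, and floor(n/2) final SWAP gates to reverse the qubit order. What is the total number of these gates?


Hadamard gates: 43
Controlled rotations: n*(n-1)/2 = 43*42/2 = 903
SWAP gates: floor(n/2) = floor(43/2) = 21
Total = 43 + 903 + 21
= 967

967


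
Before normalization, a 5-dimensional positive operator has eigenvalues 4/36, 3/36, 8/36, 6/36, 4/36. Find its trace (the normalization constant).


tr(M) = sum of eigenvalues
= 4/36 + 3/36 + 8/36 + 6/36 + 4/36
= 25/36
= 0.6944

0.6944


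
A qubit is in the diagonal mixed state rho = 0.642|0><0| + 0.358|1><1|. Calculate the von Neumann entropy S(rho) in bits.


S = -p*log2(p) - (1-p)*log2(1-p)
p = 0.6420, 1-p = 0.3580
= -0.6420 * log2(0.6420) - 0.3580 * log2(0.3580)
= -(-0.4105) - (-0.5305)
= 0.9410

0.9410


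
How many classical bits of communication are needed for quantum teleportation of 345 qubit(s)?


Quantum teleportation requires 2 classical bits per qubit teleported.
345 qubit(s) -> 2 * 345 = 690 classical bits

690


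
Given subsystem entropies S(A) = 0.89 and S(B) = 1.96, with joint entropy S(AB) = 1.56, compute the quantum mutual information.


I(A:B) = S(A) + S(B) - S(AB)
= 0.89 + 1.96 - 1.56
= 1.2900

1.2900


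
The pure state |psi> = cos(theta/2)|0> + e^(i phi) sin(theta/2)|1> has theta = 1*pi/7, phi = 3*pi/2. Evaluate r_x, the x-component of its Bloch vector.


theta = 0.4488, phi = 4.7124
r_x = sin(theta)*cos(phi) = 0.4339 * 0.0000
r_x = 0.0000

0.0000


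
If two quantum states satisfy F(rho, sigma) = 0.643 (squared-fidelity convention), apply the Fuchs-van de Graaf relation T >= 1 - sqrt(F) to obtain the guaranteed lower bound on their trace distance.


Fuchs-van de Graaf (squared-fidelity convention): 1 - sqrt(F) <= T <= sqrt(1 - F).
Lower bound: T >= 1 - sqrt(F)
sqrt(F) = sqrt(0.643) = 0.8019
T >= 1 - 0.8019
T >= 0.1981

0.1981


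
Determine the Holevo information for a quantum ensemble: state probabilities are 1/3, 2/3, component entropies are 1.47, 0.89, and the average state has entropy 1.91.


chi = S(rho) - sum_i p_i * S(rho_i)
Weighted entropy = 1/3 * 1.47 + 2/3 * 0.89
= 1.0833
chi = 1.91 - 1.0833
= 0.8267

0.8267


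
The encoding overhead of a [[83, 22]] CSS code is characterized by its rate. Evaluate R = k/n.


Code rate R = k/n
= 22/83
= 0.2651

0.2651


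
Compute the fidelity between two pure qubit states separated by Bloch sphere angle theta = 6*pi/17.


For states separated by angle theta on Bloch sphere:
F = cos^2(theta/2)
theta = 6*pi/17 = 1.1088
theta/2 = 0.5544
cos(theta/2) = 0.8502
F = 0.7229

0.7229


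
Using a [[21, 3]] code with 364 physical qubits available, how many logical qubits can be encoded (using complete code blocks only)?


Each code block uses 21 physical qubits for 3 logical qubit(s).
Number of complete blocks = floor(364 / 21) = 17
Logical qubits = 17 * 3
= 51

51


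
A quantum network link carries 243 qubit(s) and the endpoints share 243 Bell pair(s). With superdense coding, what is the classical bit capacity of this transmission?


Superdense coding allows 2 classical bits per shared entangled pair.
243 pair(s) -> 2 * 243 = 486 classical bits

486


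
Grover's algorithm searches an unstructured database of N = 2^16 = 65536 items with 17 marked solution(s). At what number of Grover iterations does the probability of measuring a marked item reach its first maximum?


After j Grover iterations the success probability is P(j) = sin^2((2j+1)*theta), where sin(theta) = sqrt(k/N).
N = 2^16 = 65536, k = 17
sin(theta) = sqrt(k/N) = 0.01610588135
theta = arcsin(sqrt(k/N)) = 0.01610657774 rad
P(j) reaches its first maximum when (2j+1)*theta is as close as possible to pi/2, i.e. j = round(pi/(4*theta) - 1/2).
pi/(4*theta) - 1/2 = 48.2626
(For comparison, the common estimate pi/4 * sqrt(N/k) = 48.7647; the exact maximiser is used here.)
Optimal iterations = 48

48


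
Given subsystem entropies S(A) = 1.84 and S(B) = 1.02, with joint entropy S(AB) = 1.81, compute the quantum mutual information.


I(A:B) = S(A) + S(B) - S(AB)
= 1.84 + 1.02 - 1.81
= 1.0500

1.0500


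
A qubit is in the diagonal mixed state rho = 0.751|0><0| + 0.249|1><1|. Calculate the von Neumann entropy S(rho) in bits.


S = -p*log2(p) - (1-p)*log2(1-p)
p = 0.7510, 1-p = 0.2490
= -0.7510 * log2(0.7510) - 0.2490 * log2(0.2490)
= -(-0.3102) - (-0.4994)
= 0.8097

0.8097


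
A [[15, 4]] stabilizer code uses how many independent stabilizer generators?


For an [[n,k]] stabilizer code:
Number of stabilizer generators = n - k
= 15 - 4
= 11

11


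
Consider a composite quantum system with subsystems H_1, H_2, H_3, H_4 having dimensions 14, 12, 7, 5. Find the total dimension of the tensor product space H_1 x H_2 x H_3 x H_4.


dim(H_1 x H_2 x H_3 x H_4) = 14 * 12 * 7 * 5
= 168 * 7 * 5
= 1176 * 5
= 5880

5880


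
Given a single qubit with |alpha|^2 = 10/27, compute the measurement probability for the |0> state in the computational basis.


|alpha|^2 = 10/27 = 0.3704
|beta|^2 = 1 - 10/27 = 17/27 = 0.6296
P(|0>) = |alpha|^2 = 0.3704

0.3704


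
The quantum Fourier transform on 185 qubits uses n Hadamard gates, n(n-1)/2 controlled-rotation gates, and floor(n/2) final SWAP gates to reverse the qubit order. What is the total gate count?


Hadamard gates: 185
Controlled rotations: n*(n-1)/2 = 185*184/2 = 17020
SWAP gates: floor(n/2) = floor(185/2) = 92
Total = 185 + 17020 + 92
= 17297

17297


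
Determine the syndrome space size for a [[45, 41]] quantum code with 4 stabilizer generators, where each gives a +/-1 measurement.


Each stabilizer generator gives a binary (+1 or -1) measurement outcome.
With 4 independent generators:
Total syndromes = 2^4
= 16

16


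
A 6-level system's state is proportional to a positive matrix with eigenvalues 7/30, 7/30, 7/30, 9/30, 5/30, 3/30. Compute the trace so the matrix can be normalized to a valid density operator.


tr(M) = sum of eigenvalues
= 7/30 + 7/30 + 7/30 + 9/30 + 5/30 + 3/30
= 38/30
= 1.2667

1.2667


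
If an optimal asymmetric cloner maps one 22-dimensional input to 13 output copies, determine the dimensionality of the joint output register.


Output space = H^(tensor 13) where dim(H) = 22
dim = 22^13
= 484 (after 2 factors)
= 10648 (after 3 factors)
= 234256 (after 4 factors)
= 5153632 (after 5 factors)
= 113379904 (after 6 factors)
= 2494357888 (after 7 factors)
= 54875873536 (after 8 factors)
= 1207269217792 (after 9 factors)
= 26559922791424 (after 10 factors)
= 584318301411328 (after 11 factors)
= 12855002631049216 (after 12 factors)
= 282810057883082752 (after 13 factors)
= 282810057883082752

282810057883082752


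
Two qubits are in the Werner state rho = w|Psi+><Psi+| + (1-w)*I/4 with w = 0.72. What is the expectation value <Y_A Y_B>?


|Psi+> = (|01> + |10>)/sqrt(2)
For the pure Bell state, <Y_A Y_B> = +1 (Bell-state Pauli correlator).
The maximally-mixed part I/4 has tr(I/4 * P tensor P) = 0 for any traceless Pauli P.
So <Y_A Y_B>_rho = w * (+1) + (1 - w) * 0
= 0.72 * (+1)
= 0.7200

0.7200


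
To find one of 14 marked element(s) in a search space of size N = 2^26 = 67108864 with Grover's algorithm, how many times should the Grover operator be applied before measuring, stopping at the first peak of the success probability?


After j Grover iterations the success probability is P(j) = sin^2((2j+1)*theta), where sin(theta) = sqrt(k/N).
N = 2^26 = 67108864, k = 14
sin(theta) = sqrt(k/N) = 0.0004567452865
theta = arcsin(sqrt(k/N)) = 0.0004567453024 rad
P(j) reaches its first maximum when (2j+1)*theta is as close as possible to pi/2, i.e. j = round(pi/(4*theta) - 1/2).
pi/(4*theta) - 1/2 = 1719.0539
(For comparison, the common estimate pi/4 * sqrt(N/k) = 1719.5540; the exact maximiser is used here.)
Optimal iterations = 1719

1719


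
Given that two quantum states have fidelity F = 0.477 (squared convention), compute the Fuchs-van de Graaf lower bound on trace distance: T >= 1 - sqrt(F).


Fuchs-van de Graaf (squared-fidelity convention): 1 - sqrt(F) <= T <= sqrt(1 - F).
Lower bound: T >= 1 - sqrt(F)
sqrt(F) = sqrt(0.477) = 0.6907
T >= 1 - 0.6907
T >= 0.3093

0.3093


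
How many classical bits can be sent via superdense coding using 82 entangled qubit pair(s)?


Superdense coding allows 2 classical bits per shared entangled pair.
82 pair(s) -> 2 * 82 = 164 classical bits

164


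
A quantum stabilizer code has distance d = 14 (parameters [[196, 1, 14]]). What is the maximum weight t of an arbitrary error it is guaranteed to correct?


Code parameters: [[196, 1, 14]], distance d = 14.
Number of correctable errors = floor((d-1)/2)
= floor((14 - 1)/2)
= floor(13/2)
= 6

6


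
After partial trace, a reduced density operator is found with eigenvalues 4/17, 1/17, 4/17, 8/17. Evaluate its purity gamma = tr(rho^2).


tr(rho^2) = sum of eigenvalues squared
= (4/17)^2 + (1/17)^2 + (4/17)^2 + (8/17)^2
= (16 + 1 + 16 + 64) / 289
= 97/289
= 0.3356

0.3356


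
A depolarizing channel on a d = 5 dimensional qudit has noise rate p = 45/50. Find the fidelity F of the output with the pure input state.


F = (1-p) + p/d
= (1 - 0.9000) + 0.9000/5
= 0.1000 + 0.1800
= 0.2800

0.2800


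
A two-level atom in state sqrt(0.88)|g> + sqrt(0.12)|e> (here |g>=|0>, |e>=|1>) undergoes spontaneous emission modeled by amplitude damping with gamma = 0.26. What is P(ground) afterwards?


For amplitude damping with parameter gamma on state sqrt(a)|0> + sqrt(b)|1>:
alpha^2 = 0.88, beta^2 = 0.12
P(|0>) = alpha^2 + gamma * beta^2
= 0.88 + 0.26 * 0.12
= 0.88 + 0.0312
= 0.9112

0.9112


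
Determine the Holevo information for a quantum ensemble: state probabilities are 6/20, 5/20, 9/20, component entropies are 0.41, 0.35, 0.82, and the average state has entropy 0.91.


chi = S(rho) - sum_i p_i * S(rho_i)
Weighted entropy = 6/20 * 0.41 + 5/20 * 0.35 + 9/20 * 0.82
= 0.5795
chi = 0.91 - 0.5795
= 0.3305

0.3305


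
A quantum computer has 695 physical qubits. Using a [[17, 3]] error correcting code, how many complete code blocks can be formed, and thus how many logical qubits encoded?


Each code block uses 17 physical qubits for 3 logical qubit(s).
Number of complete blocks = floor(695 / 17) = 40
Logical qubits = 40 * 3
= 120

120


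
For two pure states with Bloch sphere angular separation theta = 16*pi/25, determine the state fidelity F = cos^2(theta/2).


For states separated by angle theta on Bloch sphere:
F = cos^2(theta/2)
theta = 16*pi/25 = 2.0106
theta/2 = 1.0053
cos(theta/2) = 0.5358
F = 0.2871

0.2871


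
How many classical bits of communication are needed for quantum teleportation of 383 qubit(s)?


Quantum teleportation requires 2 classical bits per qubit teleported.
383 qubit(s) -> 2 * 383 = 766 classical bits

766


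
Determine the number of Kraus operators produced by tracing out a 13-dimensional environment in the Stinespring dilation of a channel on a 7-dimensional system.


Tracing out the environment in an orthonormal basis {|i>_E} gives Kraus operators K_i = <i|_E U |0>_E.
Number of Kraus operators = dim(H_env) = d_env
= 13

13


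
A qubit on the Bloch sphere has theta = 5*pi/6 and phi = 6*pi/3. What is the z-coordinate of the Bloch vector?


theta = 2.6180, phi = 6.2832
r_z = cos(theta) = -0.8660

-0.8660


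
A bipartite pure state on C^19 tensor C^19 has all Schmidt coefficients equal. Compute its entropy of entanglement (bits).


For a maximally entangled state in d x d:
S = log2(d) = log2(19)
= 4.2479

4.2479


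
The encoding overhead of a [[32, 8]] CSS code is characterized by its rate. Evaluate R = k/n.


Code rate R = k/n
= 8/32
= 0.2500

0.2500


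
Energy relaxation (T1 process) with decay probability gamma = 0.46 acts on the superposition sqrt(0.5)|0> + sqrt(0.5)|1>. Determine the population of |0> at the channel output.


For amplitude damping with parameter gamma on state sqrt(a)|0> + sqrt(b)|1>:
alpha^2 = 0.5, beta^2 = 0.5
P(|0>) = alpha^2 + gamma * beta^2
= 0.5 + 0.46 * 0.5
= 0.5 + 0.2300
= 0.7300

0.7300


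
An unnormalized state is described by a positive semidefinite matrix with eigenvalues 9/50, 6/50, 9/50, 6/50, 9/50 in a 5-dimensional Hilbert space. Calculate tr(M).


tr(M) = sum of eigenvalues
= 9/50 + 6/50 + 9/50 + 6/50 + 9/50
= 39/50
= 0.7800

0.7800


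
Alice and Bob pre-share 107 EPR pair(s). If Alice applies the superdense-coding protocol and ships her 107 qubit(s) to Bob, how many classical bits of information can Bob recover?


Superdense coding allows 2 classical bits per shared entangled pair.
107 pair(s) -> 2 * 107 = 214 classical bits

214


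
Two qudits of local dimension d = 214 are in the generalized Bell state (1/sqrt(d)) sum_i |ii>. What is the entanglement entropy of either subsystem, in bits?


For a maximally entangled state in d x d:
S = log2(d) = log2(214)
= 7.7415

7.7415


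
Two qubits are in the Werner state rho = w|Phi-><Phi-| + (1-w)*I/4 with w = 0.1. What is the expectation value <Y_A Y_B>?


|Phi-> = (|00> - |11>)/sqrt(2)
For the pure Bell state, <Y_A Y_B> = +1 (Bell-state Pauli correlator).
The maximally-mixed part I/4 has tr(I/4 * P tensor P) = 0 for any traceless Pauli P.
So <Y_A Y_B>_rho = w * (+1) + (1 - w) * 0
= 0.1 * (+1)
= 0.1000

0.1000


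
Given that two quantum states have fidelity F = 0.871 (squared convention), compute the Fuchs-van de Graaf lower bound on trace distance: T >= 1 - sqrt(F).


Fuchs-van de Graaf (squared-fidelity convention): 1 - sqrt(F) <= T <= sqrt(1 - F).
Lower bound: T >= 1 - sqrt(F)
sqrt(F) = sqrt(0.871) = 0.9333
T >= 1 - 0.9333
T >= 0.0667

0.0667


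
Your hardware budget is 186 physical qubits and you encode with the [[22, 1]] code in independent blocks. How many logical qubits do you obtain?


Each code block uses 22 physical qubits for 1 logical qubit(s).
Number of complete blocks = floor(186 / 22) = 8
Logical qubits = 8 * 1
= 8

8


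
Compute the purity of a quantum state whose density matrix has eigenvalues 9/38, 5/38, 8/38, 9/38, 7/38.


tr(rho^2) = sum of eigenvalues squared
= (9/38)^2 + (5/38)^2 + (8/38)^2 + (9/38)^2 + (7/38)^2
= (81 + 25 + 64 + 81 + 49) / 1444
= 300/1444
= 0.2078

0.2078


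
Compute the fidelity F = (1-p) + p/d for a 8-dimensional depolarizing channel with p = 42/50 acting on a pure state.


F = (1-p) + p/d
= (1 - 0.8400) + 0.8400/8
= 0.1600 + 0.1050
= 0.2650

0.2650


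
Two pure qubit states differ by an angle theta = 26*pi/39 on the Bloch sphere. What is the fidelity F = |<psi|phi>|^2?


For states separated by angle theta on Bloch sphere:
F = cos^2(theta/2)
theta = 26*pi/39 = 2.0944
theta/2 = 1.0472
cos(theta/2) = 0.5000
F = 0.2500

0.2500


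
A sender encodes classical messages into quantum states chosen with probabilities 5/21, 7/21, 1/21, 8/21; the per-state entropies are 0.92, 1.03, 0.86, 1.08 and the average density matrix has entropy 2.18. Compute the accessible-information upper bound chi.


chi = S(rho) - sum_i p_i * S(rho_i)
Weighted entropy = 5/21 * 0.92 + 7/21 * 1.03 + 1/21 * 0.86 + 8/21 * 1.08
= 1.0148
chi = 2.18 - 1.0148
= 1.1652

1.1652


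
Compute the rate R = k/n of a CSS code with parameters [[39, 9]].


Code rate R = k/n
= 9/39
= 0.2308

0.2308


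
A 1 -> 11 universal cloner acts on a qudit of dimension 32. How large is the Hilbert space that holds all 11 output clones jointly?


Output space = H^(tensor 11) where dim(H) = 32
dim = 32^11
= 1024 (after 2 factors)
= 32768 (after 3 factors)
= 1048576 (after 4 factors)
= 33554432 (after 5 factors)
= 1073741824 (after 6 factors)
= 34359738368 (after 7 factors)
= 1099511627776 (after 8 factors)
= 35184372088832 (after 9 factors)
= 1125899906842624 (after 10 factors)
= 36028797018963968 (after 11 factors)
= 36028797018963968

36028797018963968


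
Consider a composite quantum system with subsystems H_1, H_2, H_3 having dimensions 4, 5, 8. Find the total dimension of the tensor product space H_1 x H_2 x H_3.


dim(H_1 x H_2 x H_3) = 4 * 5 * 8
= 20 * 8
= 160

160


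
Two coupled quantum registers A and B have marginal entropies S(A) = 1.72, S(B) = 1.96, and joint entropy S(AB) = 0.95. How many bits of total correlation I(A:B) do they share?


I(A:B) = S(A) + S(B) - S(AB)
= 1.72 + 1.96 - 0.95
= 2.7300

2.7300


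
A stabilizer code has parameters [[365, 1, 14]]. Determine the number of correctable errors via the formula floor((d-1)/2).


Code parameters: [[365, 1, 14]], distance d = 14.
Number of correctable errors = floor((d-1)/2)
= floor((14 - 1)/2)
= floor(13/2)
= 6

6


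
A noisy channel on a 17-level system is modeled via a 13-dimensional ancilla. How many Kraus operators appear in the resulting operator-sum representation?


Tracing out the environment in an orthonormal basis {|i>_E} gives Kraus operators K_i = <i|_E U |0>_E.
Number of Kraus operators = dim(H_env) = d_env
= 13

13


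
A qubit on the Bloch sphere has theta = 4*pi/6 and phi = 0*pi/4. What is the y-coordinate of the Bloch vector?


theta = 2.0944, phi = 0.0000
r_y = sin(theta)*sin(phi) = 0.8660 * 0.0000
r_y = 0.0000

0.0000


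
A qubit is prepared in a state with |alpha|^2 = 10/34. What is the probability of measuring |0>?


|alpha|^2 = 10/34 = 0.2941
|beta|^2 = 1 - 10/34 = 24/34 = 0.7059
P(|0>) = |alpha|^2 = 0.2941

0.2941


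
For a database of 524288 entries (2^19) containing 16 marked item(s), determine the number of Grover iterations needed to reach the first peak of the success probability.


After j Grover iterations the success probability is P(j) = sin^2((2j+1)*theta), where sin(theta) = sqrt(k/N).
N = 2^19 = 524288, k = 16
sin(theta) = sqrt(k/N) = 0.005524271728
theta = arcsin(sqrt(k/N)) = 0.005524299826 rad
P(j) reaches its first maximum when (2j+1)*theta is as close as possible to pi/2, i.e. j = round(pi/(4*theta) - 1/2).
pi/(4*theta) - 1/2 = 141.6715
(For comparison, the common estimate pi/4 * sqrt(N/k) = 142.1723; the exact maximiser is used here.)
Optimal iterations = 142

142


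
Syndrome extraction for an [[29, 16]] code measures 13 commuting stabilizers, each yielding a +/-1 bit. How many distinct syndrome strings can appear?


Each stabilizer generator gives a binary (+1 or -1) measurement outcome.
With 13 independent generators:
Total syndromes = 2^13
= 8192

8192


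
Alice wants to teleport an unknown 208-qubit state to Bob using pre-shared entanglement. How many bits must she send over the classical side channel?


Quantum teleportation requires 2 classical bits per qubit teleported.
208 qubit(s) -> 2 * 208 = 416 classical bits

416


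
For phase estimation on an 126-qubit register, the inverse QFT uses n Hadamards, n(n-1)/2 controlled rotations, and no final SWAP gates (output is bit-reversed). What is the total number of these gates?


Hadamard gates: 126
Controlled rotations: n*(n-1)/2 = 126*125/2 = 7875
SWAP gates: 0 (omitted)
Total = 126 + 7875
= 8001

8001


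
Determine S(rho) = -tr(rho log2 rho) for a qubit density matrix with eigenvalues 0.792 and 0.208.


S = -p*log2(p) - (1-p)*log2(1-p)
p = 0.7920, 1-p = 0.2080
= -0.7920 * log2(0.7920) - 0.2080 * log2(0.2080)
= -(-0.2665) - (-0.4712)
= 0.7376

0.7376


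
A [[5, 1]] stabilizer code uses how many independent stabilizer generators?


For an [[n,k]] stabilizer code:
Number of stabilizer generators = n - k
= 5 - 1
= 4

4


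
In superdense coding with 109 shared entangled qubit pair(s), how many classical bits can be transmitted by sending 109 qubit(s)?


Superdense coding allows 2 classical bits per shared entangled pair.
109 pair(s) -> 2 * 109 = 218 classical bits

218


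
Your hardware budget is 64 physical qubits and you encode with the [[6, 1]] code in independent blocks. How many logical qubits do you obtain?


Each code block uses 6 physical qubits for 1 logical qubit(s).
Number of complete blocks = floor(64 / 6) = 10
Logical qubits = 10 * 1
= 10

10


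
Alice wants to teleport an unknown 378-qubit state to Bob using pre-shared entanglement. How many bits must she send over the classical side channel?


Quantum teleportation requires 2 classical bits per qubit teleported.
378 qubit(s) -> 2 * 378 = 756 classical bits

756


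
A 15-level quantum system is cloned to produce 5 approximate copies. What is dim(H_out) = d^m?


Output space = H^(tensor 5) where dim(H) = 15
dim = 15^5
= 225 (after 2 factors)
= 3375 (after 3 factors)
= 50625 (after 4 factors)
= 759375 (after 5 factors)
= 759375

759375


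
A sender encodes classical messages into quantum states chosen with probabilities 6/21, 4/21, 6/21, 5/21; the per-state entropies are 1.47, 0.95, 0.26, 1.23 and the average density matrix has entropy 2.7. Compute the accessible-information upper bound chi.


chi = S(rho) - sum_i p_i * S(rho_i)
Weighted entropy = 6/21 * 1.47 + 4/21 * 0.95 + 6/21 * 0.26 + 5/21 * 1.23
= 0.9681
chi = 2.7 - 0.9681
= 1.7319

1.7319


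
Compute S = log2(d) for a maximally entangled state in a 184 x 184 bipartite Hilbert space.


For a maximally entangled state in d x d:
S = log2(d) = log2(184)
= 7.5236

7.5236


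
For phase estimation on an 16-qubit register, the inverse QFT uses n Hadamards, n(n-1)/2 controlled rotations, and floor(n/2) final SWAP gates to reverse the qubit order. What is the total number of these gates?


Hadamard gates: 16
Controlled rotations: n*(n-1)/2 = 16*15/2 = 120
SWAP gates: floor(n/2) = floor(16/2) = 8
Total = 16 + 120 + 8
= 144

144


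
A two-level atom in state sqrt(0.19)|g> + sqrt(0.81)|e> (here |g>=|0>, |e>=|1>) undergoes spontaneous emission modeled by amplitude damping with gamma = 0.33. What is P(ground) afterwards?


For amplitude damping with parameter gamma on state sqrt(a)|0> + sqrt(b)|1>:
alpha^2 = 0.19, beta^2 = 0.81
P(|0>) = alpha^2 + gamma * beta^2
= 0.19 + 0.33 * 0.81
= 0.19 + 0.2673
= 0.4573

0.4573


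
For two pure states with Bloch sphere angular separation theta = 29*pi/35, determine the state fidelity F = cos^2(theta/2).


For states separated by angle theta on Bloch sphere:
F = cos^2(theta/2)
theta = 29*pi/35 = 2.6030
theta/2 = 1.3015
cos(theta/2) = 0.2660
F = 0.0708

0.0708


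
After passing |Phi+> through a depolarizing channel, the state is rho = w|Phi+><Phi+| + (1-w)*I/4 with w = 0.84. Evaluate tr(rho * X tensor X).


|Phi+> = (|00> + |11>)/sqrt(2)
For the pure Bell state, <X_A X_B> = +1 (Bell-state Pauli correlator).
The maximally-mixed part I/4 has tr(I/4 * P tensor P) = 0 for any traceless Pauli P.
So <X_A X_B>_rho = w * (+1) + (1 - w) * 0
= 0.84 * (+1)
= 0.8400

0.8400


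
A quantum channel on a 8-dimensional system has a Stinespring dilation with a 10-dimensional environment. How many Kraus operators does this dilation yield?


Tracing out the environment in an orthonormal basis {|i>_E} gives Kraus operators K_i = <i|_E U |0>_E.
Number of Kraus operators = dim(H_env) = d_env
= 10

10


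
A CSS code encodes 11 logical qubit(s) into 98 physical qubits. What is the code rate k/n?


Code rate R = k/n
= 11/98
= 0.1122

0.1122


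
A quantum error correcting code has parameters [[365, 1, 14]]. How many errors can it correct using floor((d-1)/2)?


Code parameters: [[365, 1, 14]], distance d = 14.
Number of correctable errors = floor((d-1)/2)
= floor((14 - 1)/2)
= floor(13/2)
= 6

6


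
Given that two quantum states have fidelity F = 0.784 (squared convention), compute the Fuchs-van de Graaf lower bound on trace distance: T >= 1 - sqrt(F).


Fuchs-van de Graaf (squared-fidelity convention): 1 - sqrt(F) <= T <= sqrt(1 - F).
Lower bound: T >= 1 - sqrt(F)
sqrt(F) = sqrt(0.784) = 0.8854
T >= 1 - 0.8854
T >= 0.1146

0.1146


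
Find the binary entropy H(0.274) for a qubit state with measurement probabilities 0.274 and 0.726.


S = -p*log2(p) - (1-p)*log2(1-p)
p = 0.2740, 1-p = 0.7260
= -0.2740 * log2(0.2740) - 0.7260 * log2(0.7260)
= -(-0.5118) - (-0.3354)
= 0.8471

0.8471
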